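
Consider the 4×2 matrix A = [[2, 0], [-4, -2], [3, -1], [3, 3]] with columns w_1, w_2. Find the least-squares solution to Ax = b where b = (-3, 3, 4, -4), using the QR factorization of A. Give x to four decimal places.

w_1 = (2, -4, 3, 3); ‖w_1‖ = 6.1644, so e_1 = (0.3244, -0.6489, 0.4867, 0.4867).
e_1·w_2 = 0.3244·0 + (-0.6489)·(-2) + 0.4867·(-1) + 0.4867·3 = 2.2711.
u_2 = w_2 − 2.2711·e_1 = (-0.7368, -0.5263, -2.1053, 1.8947).
‖u_2‖ = 2.9736, so e_2 = (-0.2478, -0.1770, -0.7080, 0.6372).
Qᵀb = (-2.9200, -5.1683).
Back-substitute: x_2 = -5.1683/2.9736 = -1.7381.
x_1 = (-2.9200 − 2.2711·(-1.7381))/6.1644 = 0.1667.

x = (0.1667, -1.7381)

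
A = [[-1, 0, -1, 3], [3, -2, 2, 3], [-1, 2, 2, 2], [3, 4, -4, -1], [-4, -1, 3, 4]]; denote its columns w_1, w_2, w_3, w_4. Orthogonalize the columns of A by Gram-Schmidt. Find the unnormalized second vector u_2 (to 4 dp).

w_1 = (-1, 3, -1, 3, -4); ‖w_1‖ = 6.0000, so q_1 = (-0.1667, 0.5000, -0.1667, 0.5000, -0.6667).
q_1·w_2 = (-0.1667)·0 + 0.5000·(-2) + (-0.1667)·2 + 0.5000·4 + (-0.6667)·(-1) = 1.3333.
u_2 = w_2 − 1.3333·q_1 = (0.2222, -2.6667, 2.2222, 3.3333, -0.1111).

u_2 = (0.2222, -2.6667, 2.2222, 3.3333, -0.1111)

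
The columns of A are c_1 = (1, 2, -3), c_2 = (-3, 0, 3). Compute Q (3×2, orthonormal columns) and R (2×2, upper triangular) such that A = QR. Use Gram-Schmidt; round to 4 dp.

c_1 = (1, 2, -3); ‖c_1‖ = 3.7417, so q_1 = (0.2673, 0.5345, -0.8018).
q_1·c_2 = 0.2673·(-3) + 0.5345·0 + (-0.8018)·3 = -3.2071.
u_2 = c_2 + 3.2071·q_1 = (-2.1429, 1.7143, 0.4286).
‖u_2‖ = 2.7775, so q_2 = (-0.7715, 0.6172, 0.1543).

Q = [[0.2673, -0.7715], [0.5345, 0.6172], [-0.8018, 0.1543]], R = [[3.7417, -3.2071], [0.0000, 2.7775]]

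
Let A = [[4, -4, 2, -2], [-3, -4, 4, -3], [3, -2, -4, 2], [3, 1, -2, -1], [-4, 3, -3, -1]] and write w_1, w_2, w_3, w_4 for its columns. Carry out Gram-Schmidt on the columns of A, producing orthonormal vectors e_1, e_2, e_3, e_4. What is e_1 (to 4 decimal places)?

w_1 = (4, -3, 3, 3, -4); ‖w_1‖ = 7.6811, so e_1 = (0.5208, -0.3906, 0.3906, 0.3906, -0.5208).

e_1 = (0.5208, -0.3906, 0.3906, 0.3906, -0.5208)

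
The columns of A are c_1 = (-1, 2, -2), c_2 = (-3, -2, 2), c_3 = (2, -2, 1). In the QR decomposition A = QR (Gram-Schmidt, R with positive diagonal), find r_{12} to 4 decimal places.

q_1 = c_1/‖c_1‖ = (-1, 2, -2)/3.0000 = (-0.3333, 0.6667, -0.6667).
r_{12} = q_1·c_2 = -1.6667.

r_{12} = -1.6667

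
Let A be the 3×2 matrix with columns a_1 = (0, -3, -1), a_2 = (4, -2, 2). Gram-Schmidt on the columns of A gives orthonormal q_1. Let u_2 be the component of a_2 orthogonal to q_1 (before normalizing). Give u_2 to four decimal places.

a_1 = (0, -3, -1); ‖a_1‖ = 3.1623, so q_1 = (0.0000, -0.9487, -0.3162).
q_1·a_2 = 0.0000·4 + (-0.9487)·(-2) + (-0.3162)·2 = 1.2649.
u_2 = a_2 − 1.2649·q_1 = (4.0000, -0.8000, 2.4000).

u_2 = (4.0000, -0.8000, 2.4000)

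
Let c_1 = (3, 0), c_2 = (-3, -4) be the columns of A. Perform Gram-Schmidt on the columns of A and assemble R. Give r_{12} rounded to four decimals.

c_1 = (3, 0); ‖c_1‖ = 3.0000, so e_1 = (1.0000, 0.0000).
r_{12} = e_1·c_2 = -3.0000.

r_{12} = -3.0000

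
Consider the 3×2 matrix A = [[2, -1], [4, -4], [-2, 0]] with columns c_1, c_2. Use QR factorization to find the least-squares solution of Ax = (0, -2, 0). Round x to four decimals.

x = (0.0952, 0.5714)

q_1 = c_1/‖c_1‖ = (2, 4, -2)/4.8990 = (0.4082, 0.8165, -0.4082).
r_{12} = q_1·c_2 = -3.6742.
u_2 = c_2 + 3.6742·q_1 = (0.5000, -1.0000, -1.5000).
‖u_2‖ = 1.8708, so q_2 = (0.2673, -0.5345, -0.8018).
Qᵀb = (-1.6330, 1.0690).
Back-substitute: x_2 = 1.0690/1.8708 = 0.5714.
x_1 = (-1.6330 + 3.6742·0.5714)/4.8990 = 0.0952.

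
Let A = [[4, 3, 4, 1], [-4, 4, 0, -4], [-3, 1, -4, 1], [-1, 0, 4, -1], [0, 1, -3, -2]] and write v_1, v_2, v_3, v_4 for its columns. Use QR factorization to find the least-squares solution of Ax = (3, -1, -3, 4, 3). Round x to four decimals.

x = (0.7094, -0.1779, 0.2941, -0.9499)

v_1 = (4, -4, -3, -1, 0); ‖v_1‖ = 6.4807, so e_1 = (0.6172, -0.6172, -0.4629, -0.1543, 0.0000).
e_1·v_2 = 0.6172·3 + (-0.6172)·4 + (-0.4629)·1 + (-0.1543)·0 + 0.0000·1 = -1.0801.
u_2 = v_2 + 1.0801·e_1 = (3.6667, 3.3333, 0.5000, -0.1667, 1.0000).
‖u_2‖ = 5.0827, so e_2 = (0.7214, 0.6558, 0.0984, -0.0328, 0.1967).
e_1·v_3 = 0.6172·4 + (-0.6172)·0 + (-0.4629)·(-4) + (-0.1543)·4 + 0.0000·(-3) = 3.7033; e_2·v_3 = 0.7214·4 + 0.6558·0 + 0.0984·(-4) + (-0.0328)·4 + 0.1967·(-3) = 1.7707.
u_3 = v_3 − 3.7033·e_1 − 1.7707·e_2 = (0.4369, 1.1244, -2.4599, 4.6295, -3.3484).
‖u_3‖ = 6.3364, so e_3 = (0.0689, 0.1775, -0.3882, 0.7306, -0.5284).
e_1·v_4 = 0.6172·1 + (-0.6172)·(-4) + (-0.4629)·1 + (-0.1543)·(-1) + 0.0000·(-2) = 2.7775; e_2·v_4 = 0.7214·1 + 0.6558·(-4) + 0.0984·1 + (-0.0328)·(-1) + 0.1967·(-2) = -2.1642; e_3·v_4 = 0.0689·1 + 0.1775·(-4) + (-0.3882)·1 + 0.7306·(-1) + (-0.5284)·(-2) = -0.7028.
u_4 = v_4 − 2.7775·e_1 + 2.1642·e_2 + 0.7028·e_3 = (0.8955, -0.7416, 2.2258, -0.1289, -1.9456).
‖u_4‖ = 3.1793, so e_4 = (0.2817, -0.2333, 0.7001, -0.0405, -0.6120).
Qᵀb = (3.2404, 1.6724, 2.5312, -3.0201).
Back-substitute: x_4 = -3.0201/3.1793 = -0.9499.
x_3 = (2.5312 + 0.7028·(-0.9499))/6.3364 = 0.2941.
x_2 = (1.6724 − 1.7707·0.2941 + 2.1642·(-0.9499))/5.0827 = -0.1779.
x_1 = (3.2404 + 1.0801·(-0.1779) − 3.7033·0.2941 − 2.7775·(-0.9499))/6.4807 = 0.7094.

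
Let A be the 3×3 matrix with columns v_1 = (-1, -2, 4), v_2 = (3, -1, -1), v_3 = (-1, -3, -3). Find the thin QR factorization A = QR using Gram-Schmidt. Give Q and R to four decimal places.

Q = [[-0.2182, 0.8818, -0.4180], [-0.4364, -0.4713, -0.7664], [0.8729, -0.0152, -0.4877]], R = [[4.5826, -1.0911, -1.0911], [0.0000, 3.1320, 0.5778], [0.0000, 0.0000, 4.1804]]

v_1 = (-1, -2, 4); ‖v_1‖ = 4.5826, so q_1 = (-0.2182, -0.4364, 0.8729).
q_1·v_2 = (-0.2182)·3 + (-0.4364)·(-1) + 0.8729·(-1) = -1.0911.
u_2 = v_2 + 1.0911·q_1 = (2.7619, -1.4762, -0.0476).
‖u_2‖ = 3.1320, so q_2 = (0.8818, -0.4713, -0.0152).
q_1·v_3 = (-0.2182)·(-1) + (-0.4364)·(-3) + 0.8729·(-3) = -1.0911; q_2·v_3 = 0.8818·(-1) + (-0.4713)·(-3) + (-0.0152)·(-3) = 0.5778.
u_3 = v_3 + 1.0911·q_1 − 0.5778·q_2 = (-1.7476, -3.2039, -2.0388).
‖u_3‖ = 4.1804, so q_3 = (-0.4180, -0.7664, -0.4877).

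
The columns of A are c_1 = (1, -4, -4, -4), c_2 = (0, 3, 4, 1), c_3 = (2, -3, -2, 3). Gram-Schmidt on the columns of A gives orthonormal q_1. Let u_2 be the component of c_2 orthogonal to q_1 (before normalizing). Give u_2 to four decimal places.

u_2 = (0.6531, 0.3878, 1.3878, -1.6122)

c_1 = (1, -4, -4, -4); ‖c_1‖ = 7.0000, so q_1 = (0.1429, -0.5714, -0.5714, -0.5714).
q_1·c_2 = 0.1429·0 + (-0.5714)·3 + (-0.5714)·4 + (-0.5714)·1 = -4.5714.
u_2 = c_2 + 4.5714·q_1 = (0.6531, 0.3878, 1.3878, -1.6122).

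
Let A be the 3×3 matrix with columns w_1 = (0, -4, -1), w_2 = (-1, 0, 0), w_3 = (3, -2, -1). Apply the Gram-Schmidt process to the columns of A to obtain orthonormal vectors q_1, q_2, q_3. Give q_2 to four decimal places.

q_2 = (-1.0000, 0.0000, 0.0000)

w_1 = (0, -4, -1); ‖w_1‖ = 4.1231, so q_1 = (0.0000, -0.9701, -0.2425).
q_1·w_2 = 0.0000·(-1) + (-0.9701)·0 + (-0.2425)·0 = 0.0000.
u_2 = w_2 + 0.0000·q_1 = (-1.0000, 0.0000, 0.0000).
‖u_2‖ = 1.0000, so q_2 = (-1.0000, 0.0000, 0.0000).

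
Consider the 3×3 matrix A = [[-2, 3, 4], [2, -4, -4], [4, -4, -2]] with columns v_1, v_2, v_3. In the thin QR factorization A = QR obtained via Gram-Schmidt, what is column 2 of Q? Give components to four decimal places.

e_2 = (0.2673, -0.8018, 0.5345)

e_1 = v_1/‖v_1‖ = (-2, 2, 4)/4.8990 = (-0.4082, 0.4082, 0.8165).
r_{12} = e_1·v_2 = -6.1237.
u_2 = v_2 + 6.1237·e_1 = (0.5000, -1.5000, 1.0000).
‖u_2‖ = 1.8708, so e_2 = (0.2673, -0.8018, 0.5345).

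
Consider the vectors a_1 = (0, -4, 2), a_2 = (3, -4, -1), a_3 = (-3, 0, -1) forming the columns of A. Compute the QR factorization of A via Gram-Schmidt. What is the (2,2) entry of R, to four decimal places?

r_{22} = 4.0249

a_1 = (0, -4, 2); ‖a_1‖ = 4.4721, so q_1 = (0.0000, -0.8944, 0.4472).
q_1·a_2 = 0.0000·3 + (-0.8944)·(-4) + 0.4472·(-1) = 3.1305.
u_2 = a_2 − 3.1305·q_1 = (3.0000, -1.2000, -2.4000).
r_{22} = ‖u_2‖ = 4.0249.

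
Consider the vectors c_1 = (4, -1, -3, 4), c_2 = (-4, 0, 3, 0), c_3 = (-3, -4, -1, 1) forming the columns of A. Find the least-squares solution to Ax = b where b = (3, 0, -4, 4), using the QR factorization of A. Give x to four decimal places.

c_1 = (4, -1, -3, 4); ‖c_1‖ = 6.4807, so q_1 = (0.6172, -0.1543, -0.4629, 0.6172).
q_1·c_2 = 0.6172·(-4) + (-0.1543)·0 + (-0.4629)·3 + 0.6172·0 = -3.8576.
u_2 = c_2 + 3.8576·q_1 = (-1.6190, -0.5952, 1.2143, 2.3810).
‖u_2‖ = 3.1810, so q_2 = (-0.5090, -0.1871, 0.3817, 0.7485).
q_1·c_3 = 0.6172·(-3) + (-0.1543)·(-4) + (-0.4629)·(-1) + 0.6172·1 = -0.1543; q_2·c_3 = (-0.5090)·(-3) + (-0.1871)·(-4) + 0.3817·(-1) + 0.7485·1 = 2.6421.
u_3 = c_3 + 0.1543·q_1 − 2.6421·q_2 = (-1.5600, -3.5294, -2.0800, -0.8824).
‖u_3‖ = 4.4716, so q_3 = (-0.3489, -0.7893, -0.4652, -0.1973).
Qᵀb = (6.1721, -0.0599, 0.0247).
Back-substitute: x_3 = 0.0247/4.4716 = 0.0055.
x_2 = (-0.0599 − 2.6421·0.0055)/3.1810 = -0.0234.
x_1 = (6.1721 + 3.8576·(-0.0234) + 0.1543·0.0055)/6.4807 = 0.9386.

x = (0.9386, -0.0234, 0.0055)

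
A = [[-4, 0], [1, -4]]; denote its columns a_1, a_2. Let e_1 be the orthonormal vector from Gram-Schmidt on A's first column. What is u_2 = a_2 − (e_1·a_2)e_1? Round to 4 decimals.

u_2 = (-0.9412, -3.7647)

a_1 = (-4, 1); ‖a_1‖ = 4.1231, so e_1 = (-0.9701, 0.2425).
e_1·a_2 = (-0.9701)·0 + 0.2425·(-4) = -0.9701.
u_2 = a_2 + 0.9701·e_1 = (-0.9412, -3.7647).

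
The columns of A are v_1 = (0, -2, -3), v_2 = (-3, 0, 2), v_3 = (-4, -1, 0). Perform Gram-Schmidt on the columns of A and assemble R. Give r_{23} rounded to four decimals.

v_1 = (0, -2, -3); ‖v_1‖ = 3.6056, so e_1 = (0.0000, -0.5547, -0.8321).
e_1·v_2 = 0.0000·(-3) + (-0.5547)·0 + (-0.8321)·2 = -1.6641.
u_2 = v_2 + 1.6641·e_1 = (-3.0000, -0.9231, 0.6154).
‖u_2‖ = 3.1986, so e_2 = (-0.9379, -0.2886, 0.1924).
r_{23} = e_2·v_3 = 4.0403.

r_{23} = 4.0403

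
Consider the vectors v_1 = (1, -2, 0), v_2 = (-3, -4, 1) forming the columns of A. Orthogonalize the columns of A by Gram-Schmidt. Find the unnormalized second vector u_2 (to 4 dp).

u_2 = (-4.0000, -2.0000, 1.0000)

q_1 = v_1/‖v_1‖ = (1, -2, 0)/2.2361 = (0.4472, -0.8944, 0.0000).
r_{12} = q_1·v_2 = 2.2361.
u_2 = v_2 − 2.2361·q_1 = (-4.0000, -2.0000, 1.0000).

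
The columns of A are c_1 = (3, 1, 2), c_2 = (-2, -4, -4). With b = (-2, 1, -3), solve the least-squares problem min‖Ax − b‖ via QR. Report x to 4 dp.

x = (-1.0000, -0.1667)

e_1 = c_1/‖c_1‖ = (3, 1, 2)/3.7417 = (0.8018, 0.2673, 0.5345).
r_{12} = e_1·c_2 = -4.8107.
u_2 = c_2 + 4.8107·e_1 = (1.8571, -2.7143, -1.4286).
‖u_2‖ = 3.5857, so e_2 = (0.5179, -0.7570, -0.3984).
Qᵀb = (-2.9399, -0.5976).
Back-substitute: x_2 = -0.5976/3.5857 = -0.1667.
x_1 = (-2.9399 + 4.8107·(-0.1667))/3.7417 = -1.0000.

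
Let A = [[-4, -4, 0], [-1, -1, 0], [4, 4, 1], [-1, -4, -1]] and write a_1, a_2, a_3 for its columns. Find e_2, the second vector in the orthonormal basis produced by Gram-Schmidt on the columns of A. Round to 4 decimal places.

a_1 = (-4, -1, 4, -1); ‖a_1‖ = 5.8310, so e_1 = (-0.6860, -0.1715, 0.6860, -0.1715).
e_1·a_2 = (-0.6860)·(-4) + (-0.1715)·(-1) + 0.6860·4 + (-0.1715)·(-4) = 6.3454.
u_2 = a_2 − 6.3454·e_1 = (0.3529, 0.0882, -0.3529, -2.9118).
‖u_2‖ = 2.9556, so e_2 = (0.1194, 0.0299, -0.1194, -0.9852).

e_2 = (0.1194, 0.0299, -0.1194, -0.9852)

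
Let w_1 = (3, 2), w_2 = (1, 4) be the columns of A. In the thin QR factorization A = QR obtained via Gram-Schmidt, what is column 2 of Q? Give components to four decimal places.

e_2 = (-0.5547, 0.8321)

w_1 = (3, 2); ‖w_1‖ = 3.6056, so e_1 = (0.8321, 0.5547).
e_1·w_2 = 0.8321·1 + 0.5547·4 = 3.0509.
u_2 = w_2 − 3.0509·e_1 = (-1.5385, 2.3077).
‖u_2‖ = 2.7735, so e_2 = (-0.5547, 0.8321).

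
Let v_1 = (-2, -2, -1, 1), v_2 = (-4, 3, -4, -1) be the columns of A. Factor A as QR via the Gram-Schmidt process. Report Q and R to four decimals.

Q = [[-0.6325, -0.4773], [-0.6325, 0.6364], [-0.3162, -0.5569], [0.3162, -0.2387]], R = [[3.1623, 1.5811], [0.0000, 6.2849]]

e_1 = v_1/‖v_1‖ = (-2, -2, -1, 1)/3.1623 = (-0.6325, -0.6325, -0.3162, 0.3162).
r_{12} = e_1·v_2 = 1.5811.
u_2 = v_2 − 1.5811·e_1 = (-3.0000, 4.0000, -3.5000, -1.5000).
‖u_2‖ = 6.2849, so e_2 = (-0.4773, 0.6364, -0.5569, -0.2387).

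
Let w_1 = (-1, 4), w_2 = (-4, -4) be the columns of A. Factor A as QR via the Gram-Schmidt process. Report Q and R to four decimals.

Q = [[-0.2425, -0.9701], [0.9701, -0.2425]], R = [[4.1231, -2.9104], [0.0000, 4.8507]]

w_1 = (-1, 4); ‖w_1‖ = 4.1231, so q_1 = (-0.2425, 0.9701).
q_1·w_2 = (-0.2425)·(-4) + 0.9701·(-4) = -2.9104.
u_2 = w_2 + 2.9104·q_1 = (-4.7059, -1.1765).
‖u_2‖ = 4.8507, so q_2 = (-0.9701, -0.2425).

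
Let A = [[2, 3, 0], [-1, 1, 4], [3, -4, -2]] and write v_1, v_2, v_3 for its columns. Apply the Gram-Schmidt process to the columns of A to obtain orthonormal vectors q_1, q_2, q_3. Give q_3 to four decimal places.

q_3 = (0.0563, 0.9578, 0.2817)

q_1 = v_1/‖v_1‖ = (2, -1, 3)/3.7417 = (0.5345, -0.2673, 0.8018).
r_{12} = q_1·v_2 = -1.8708.
u_2 = v_2 + 1.8708·q_1 = (4.0000, 0.5000, -2.5000).
‖u_2‖ = 4.7434, so q_2 = (0.8433, 0.1054, -0.5270).
r_{13} = q_1·v_3 = -2.6726; r_{23} = q_2·v_3 = 1.4757.
u_3 = v_3 + 2.6726·q_1 − 1.4757·q_2 = (0.1841, 3.1302, 0.9206).
‖u_3‖ = 3.2679, so q_3 = (0.0563, 0.9578, 0.2817).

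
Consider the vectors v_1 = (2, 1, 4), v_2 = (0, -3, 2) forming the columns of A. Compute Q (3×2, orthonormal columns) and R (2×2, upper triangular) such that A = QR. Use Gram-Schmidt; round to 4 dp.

Q = [[0.4364, -0.1386], [0.2182, -0.9423], [0.8729, 0.3049]], R = [[4.5826, 1.0911], [0.0000, 3.4365]]

v_1 = (2, 1, 4); ‖v_1‖ = 4.5826, so e_1 = (0.4364, 0.2182, 0.8729).
e_1·v_2 = 0.4364·0 + 0.2182·(-3) + 0.8729·2 = 1.0911.
u_2 = v_2 − 1.0911·e_1 = (-0.4762, -3.2381, 1.0476).
‖u_2‖ = 3.4365, so e_2 = (-0.1386, -0.9423, 0.3049).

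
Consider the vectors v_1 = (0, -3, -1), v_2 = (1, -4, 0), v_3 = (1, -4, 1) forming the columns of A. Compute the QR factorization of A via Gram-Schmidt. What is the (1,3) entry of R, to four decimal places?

v_1 = (0, -3, -1); ‖v_1‖ = 3.1623, so e_1 = (0.0000, -0.9487, -0.3162).
r_{13} = e_1·v_3 = 3.4785.

r_{13} = 3.4785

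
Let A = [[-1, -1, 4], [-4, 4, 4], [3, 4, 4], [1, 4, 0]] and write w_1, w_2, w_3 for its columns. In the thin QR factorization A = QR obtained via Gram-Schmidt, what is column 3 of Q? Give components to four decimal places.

e_1 = w_1/‖w_1‖ = (-1, -4, 3, 1)/5.1962 = (-0.1925, -0.7698, 0.5774, 0.1925).
r_{12} = e_1·w_2 = 0.1925.
u_2 = w_2 − 0.1925·e_1 = (-0.9630, 4.1481, 3.8889, 3.9630).
‖u_2‖ = 6.9974, so e_2 = (-0.1376, 0.5928, 0.5558, 0.5664).
r_{13} = e_1·w_3 = -1.5396; r_{23} = e_2·w_3 = 4.0439.
u_3 = w_3 + 1.5396·e_1 − 4.0439·e_2 = (4.2602, 0.4175, 2.6415, -1.9939).
‖u_3‖ = 5.4108, so e_3 = (0.7874, 0.0772, 0.4882, -0.3685).

e_3 = (0.7874, 0.0772, 0.4882, -0.3685)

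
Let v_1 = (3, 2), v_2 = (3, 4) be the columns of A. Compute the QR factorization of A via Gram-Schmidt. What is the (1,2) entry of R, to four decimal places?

q_1 = v_1/‖v_1‖ = (3, 2)/3.6056 = (0.8321, 0.5547).
r_{12} = q_1·v_2 = 4.7150.

r_{12} = 4.7150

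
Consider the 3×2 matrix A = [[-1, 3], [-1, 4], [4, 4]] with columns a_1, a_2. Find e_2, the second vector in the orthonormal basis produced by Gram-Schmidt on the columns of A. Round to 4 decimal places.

e_2 = (0.5793, 0.7448, 0.3310)

a_1 = (-1, -1, 4); ‖a_1‖ = 4.2426, so e_1 = (-0.2357, -0.2357, 0.9428).
e_1·a_2 = (-0.2357)·3 + (-0.2357)·4 + 0.9428·4 = 2.1213.
u_2 = a_2 − 2.1213·e_1 = (3.5000, 4.5000, 2.0000).
‖u_2‖ = 6.0415, so e_2 = (0.5793, 0.7448, 0.3310).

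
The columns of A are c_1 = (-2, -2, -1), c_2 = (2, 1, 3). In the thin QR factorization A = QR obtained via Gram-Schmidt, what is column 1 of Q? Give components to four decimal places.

c_1 = (-2, -2, -1); ‖c_1‖ = 3.0000, so e_1 = (-0.6667, -0.6667, -0.3333).

e_1 = (-0.6667, -0.6667, -0.3333)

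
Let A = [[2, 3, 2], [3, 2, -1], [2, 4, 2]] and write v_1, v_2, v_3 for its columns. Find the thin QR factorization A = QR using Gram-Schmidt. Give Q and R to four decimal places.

q_1 = v_1/‖v_1‖ = (2, 3, 2)/4.1231 = (0.4851, 0.7276, 0.4851).
r_{12} = q_1·v_2 = 4.8507.
u_2 = v_2 − 4.8507·q_1 = (0.6471, -1.5294, 1.6471).
‖u_2‖ = 2.3389, so q_2 = (0.2766, -0.6539, 0.7042).
r_{13} = q_1·v_3 = 1.2127; r_{23} = q_2·v_3 = 2.6156.
u_3 = v_3 − 1.2127·q_1 − 2.6156·q_2 = (0.6882, -0.1720, -0.4301).
‖u_3‖ = 0.8296, so q_3 = (0.8296, -0.2074, -0.5185).

Q = [[0.4851, 0.2766, 0.8296], [0.7276, -0.6539, -0.2074], [0.4851, 0.7042, -0.5185]], R = [[4.1231, 4.8507, 1.2127], [0.0000, 2.3389, 2.6156], [0.0000, 0.0000, 0.8296]]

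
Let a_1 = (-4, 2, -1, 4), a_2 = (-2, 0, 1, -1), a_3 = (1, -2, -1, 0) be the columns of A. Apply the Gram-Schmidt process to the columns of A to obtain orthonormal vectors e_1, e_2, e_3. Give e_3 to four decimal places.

a_1 = (-4, 2, -1, 4); ‖a_1‖ = 6.0828, so e_1 = (-0.6576, 0.3288, -0.1644, 0.6576).
e_1·a_2 = (-0.6576)·(-2) + 0.3288·0 + (-0.1644)·1 + 0.6576·(-1) = 0.4932.
u_2 = a_2 − 0.4932·e_1 = (-1.6757, -0.1622, 1.0811, -1.3243).
‖u_2‖ = 2.3993, so e_2 = (-0.6984, -0.0676, 0.4506, -0.5520).
e_1·a_3 = (-0.6576)·1 + 0.3288·(-2) + (-0.1644)·(-1) + 0.6576·0 = -1.1508; e_2·a_3 = (-0.6984)·1 + (-0.0676)·(-2) + 0.4506·(-1) + (-0.5520)·0 = -1.0138.
u_3 = a_3 + 1.1508·e_1 + 1.0138·e_2 = (-0.4648, -1.6901, -0.7324, 0.1972).
‖u_3‖ = 1.9099, so e_3 = (-0.2434, -0.8849, -0.3835, 0.1032).

e_3 = (-0.2434, -0.8849, -0.3835, 0.1032)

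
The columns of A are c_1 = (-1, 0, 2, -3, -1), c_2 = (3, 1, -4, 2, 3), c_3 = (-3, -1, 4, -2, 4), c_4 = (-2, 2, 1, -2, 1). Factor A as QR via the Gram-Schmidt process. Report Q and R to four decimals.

Q = [[-0.2582, 0.4746, -0.3469, -0.5426], [0.0000, 0.2847, -0.1606, 0.8202], [0.5164, -0.3797, 0.3726, -0.1672], [-0.7746, -0.5695, 0.0835, 0.0694], [-0.2582, 0.4746, 0.8415, 0.0000]], R = [[3.8730, -5.1640, 3.3566, 2.3238], [0.0000, 3.5119, -0.1898, 0.8542], [0.0000, 0.0000, 5.8904, 1.4196], [0.0000, 0.0000, 0.0000, 2.4197]]

c_1 = (-1, 0, 2, -3, -1); ‖c_1‖ = 3.8730, so q_1 = (-0.2582, 0.0000, 0.5164, -0.7746, -0.2582).
q_1·c_2 = (-0.2582)·3 + 0.0000·1 + 0.5164·(-4) + (-0.7746)·2 + (-0.2582)·3 = -5.1640.
u_2 = c_2 + 5.1640·q_1 = (1.6667, 1.0000, -1.3333, -2.0000, 1.6667).
‖u_2‖ = 3.5119, so q_2 = (0.4746, 0.2847, -0.3797, -0.5695, 0.4746).
q_1·c_3 = (-0.2582)·(-3) + 0.0000·(-1) + 0.5164·4 + (-0.7746)·(-2) + (-0.2582)·4 = 3.3566; q_2·c_3 = 0.4746·(-3) + 0.2847·(-1) + (-0.3797)·4 + (-0.5695)·(-2) + 0.4746·4 = -0.1898.
u_3 = c_3 − 3.3566·q_1 + 0.1898·q_2 = (-2.0432, -0.9459, 2.1946, 0.4919, 4.9568).
‖u_3‖ = 5.8904, so q_3 = (-0.3469, -0.1606, 0.3726, 0.0835, 0.8415).
q_1·c_4 = (-0.2582)·(-2) + 0.0000·2 + 0.5164·1 + (-0.7746)·(-2) + (-0.2582)·1 = 2.3238; q_2·c_4 = 0.4746·(-2) + 0.2847·2 + (-0.3797)·1 + (-0.5695)·(-2) + 0.4746·1 = 0.8542; q_3·c_4 = (-0.3469)·(-2) + (-0.1606)·2 + 0.3726·1 + 0.0835·(-2) + 0.8415·1 = 1.4196.
u_4 = c_4 − 2.3238·q_1 − 0.8542·q_2 − 1.4196·q_3 = (-1.3130, 1.9847, -0.4046, 0.1679, 0.0000).
‖u_4‖ = 2.4197, so q_4 = (-0.5426, 0.8202, -0.1672, 0.0694, 0.0000).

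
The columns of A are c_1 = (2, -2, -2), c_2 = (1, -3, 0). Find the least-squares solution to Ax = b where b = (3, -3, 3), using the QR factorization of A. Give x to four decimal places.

x = (-0.6429, 1.7143)

e_1 = c_1/‖c_1‖ = (2, -2, -2)/3.4641 = (0.5774, -0.5774, -0.5774).
r_{12} = e_1·c_2 = 2.3094.
u_2 = c_2 − 2.3094·e_1 = (-0.3333, -1.6667, 1.3333).
‖u_2‖ = 2.1602, so e_2 = (-0.1543, -0.7715, 0.6172).
Qᵀb = (1.7321, 3.7033).
Back-substitute: x_2 = 3.7033/2.1602 = 1.7143.
x_1 = (1.7321 − 2.3094·1.7143)/3.4641 = -0.6429.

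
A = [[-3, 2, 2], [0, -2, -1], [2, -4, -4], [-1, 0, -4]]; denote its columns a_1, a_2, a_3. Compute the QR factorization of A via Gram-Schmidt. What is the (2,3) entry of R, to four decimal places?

r_{23} = 3.7947

a_1 = (-3, 0, 2, -1); ‖a_1‖ = 3.7417, so q_1 = (-0.8018, 0.0000, 0.5345, -0.2673).
q_1·a_2 = (-0.8018)·2 + 0.0000·(-2) + 0.5345·(-4) + (-0.2673)·0 = -3.7417.
u_2 = a_2 + 3.7417·q_1 = (-1.0000, -2.0000, -2.0000, -1.0000).
‖u_2‖ = 3.1623, so q_2 = (-0.3162, -0.6325, -0.6325, -0.3162).
r_{23} = q_2·a_3 = 3.7947.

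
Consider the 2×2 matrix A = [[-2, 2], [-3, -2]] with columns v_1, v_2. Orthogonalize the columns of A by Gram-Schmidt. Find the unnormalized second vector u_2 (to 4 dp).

v_1 = (-2, -3); ‖v_1‖ = 3.6056, so q_1 = (-0.5547, -0.8321).
q_1·v_2 = (-0.5547)·2 + (-0.8321)·(-2) = 0.5547.
u_2 = v_2 − 0.5547·q_1 = (2.3077, -1.5385).

u_2 = (2.3077, -1.5385)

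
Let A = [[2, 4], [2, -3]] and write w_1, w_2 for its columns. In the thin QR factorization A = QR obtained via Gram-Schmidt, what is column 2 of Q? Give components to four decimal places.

w_1 = (2, 2); ‖w_1‖ = 2.8284, so q_1 = (0.7071, 0.7071).
q_1·w_2 = 0.7071·4 + 0.7071·(-3) = 0.7071.
u_2 = w_2 − 0.7071·q_1 = (3.5000, -3.5000).
‖u_2‖ = 4.9497, so q_2 = (0.7071, -0.7071).

q_2 = (0.7071, -0.7071)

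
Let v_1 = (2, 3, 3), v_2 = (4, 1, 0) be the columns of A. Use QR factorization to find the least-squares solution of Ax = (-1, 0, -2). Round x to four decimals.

q_1 = v_1/‖v_1‖ = (2, 3, 3)/4.6904 = (0.4264, 0.6396, 0.6396).
r_{12} = q_1·v_2 = 2.3452.
u_2 = v_2 − 2.3452·q_1 = (3.0000, -0.5000, -1.5000).
‖u_2‖ = 3.3912, so q_2 = (0.8847, -0.1474, -0.4423).
Qᵀb = (-1.7056, 0.0000).
Back-substitute: x_2 = 0.0000/3.3912 = 0.0000.
x_1 = (-1.7056 − 2.3452·0.0000)/4.6904 = -0.3636.

x = (-0.3636, 0.0000)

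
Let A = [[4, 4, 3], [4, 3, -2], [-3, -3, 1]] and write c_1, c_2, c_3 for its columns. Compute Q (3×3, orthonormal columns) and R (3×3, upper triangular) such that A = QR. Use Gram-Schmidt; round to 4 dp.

c_1 = (4, 4, -3); ‖c_1‖ = 6.4031, so q_1 = (0.6247, 0.6247, -0.4685).
q_1·c_2 = 0.6247·4 + 0.6247·3 + (-0.4685)·(-3) = 5.7784.
u_2 = c_2 − 5.7784·q_1 = (0.3902, -0.6098, -0.2927).
‖u_2‖ = 0.7809, so q_2 = (0.4998, -0.7809, -0.3748).
q_1·c_3 = 0.6247·3 + 0.6247·(-2) + (-0.4685)·1 = 0.1562; q_2·c_3 = 0.4998·3 + (-0.7809)·(-2) + (-0.3748)·1 = 2.6862.
u_3 = c_3 − 0.1562·q_1 − 2.6862·q_2 = (1.5600, 0.0000, 2.0800).
‖u_3‖ = 2.6000, so q_3 = (0.6000, 0.0000, 0.8000).

Q = [[0.6247, 0.4998, 0.6000], [0.6247, -0.7809, 0.0000], [-0.4685, -0.3748, 0.8000]], R = [[6.4031, 5.7784, 0.1562], [0.0000, 0.7809, 2.6862], [0.0000, 0.0000, 2.6000]]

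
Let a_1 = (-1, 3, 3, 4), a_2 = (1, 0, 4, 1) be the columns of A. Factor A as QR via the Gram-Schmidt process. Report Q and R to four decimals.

Q = [[-0.1690, 0.4200], [0.5071, -0.3780], [0.5071, 0.7979], [0.6761, -0.2100]], R = [[5.9161, 2.5355], [0.0000, 3.4017]]

a_1 = (-1, 3, 3, 4); ‖a_1‖ = 5.9161, so q_1 = (-0.1690, 0.5071, 0.5071, 0.6761).
q_1·a_2 = (-0.1690)·1 + 0.5071·0 + 0.5071·4 + 0.6761·1 = 2.5355.
u_2 = a_2 − 2.5355·q_1 = (1.4286, -1.2857, 2.7143, -0.7143).
‖u_2‖ = 3.4017, so q_2 = (0.4200, -0.3780, 0.7979, -0.2100).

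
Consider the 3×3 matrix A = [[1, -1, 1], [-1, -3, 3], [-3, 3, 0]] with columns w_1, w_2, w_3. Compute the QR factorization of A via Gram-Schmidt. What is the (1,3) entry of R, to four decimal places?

r_{13} = -0.6030

w_1 = (1, -1, -3); ‖w_1‖ = 3.3166, so q_1 = (0.3015, -0.3015, -0.9045).
r_{13} = q_1·w_3 = -0.6030.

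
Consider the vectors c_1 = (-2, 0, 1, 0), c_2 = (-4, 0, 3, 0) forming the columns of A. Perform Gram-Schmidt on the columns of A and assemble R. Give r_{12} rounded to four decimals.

r_{12} = 4.9193

c_1 = (-2, 0, 1, 0); ‖c_1‖ = 2.2361, so e_1 = (-0.8944, 0.0000, 0.4472, 0.0000).
r_{12} = e_1·c_2 = 4.9193.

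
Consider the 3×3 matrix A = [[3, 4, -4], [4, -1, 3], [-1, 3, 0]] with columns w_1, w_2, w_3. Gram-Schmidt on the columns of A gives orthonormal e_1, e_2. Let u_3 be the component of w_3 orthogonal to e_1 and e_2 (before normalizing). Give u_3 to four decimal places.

w_1 = (3, 4, -1); ‖w_1‖ = 5.0990, so e_1 = (0.5883, 0.7845, -0.1961).
e_1·w_2 = 0.5883·4 + 0.7845·(-1) + (-0.1961)·3 = 0.9806.
u_2 = w_2 − 0.9806·e_1 = (3.4231, -1.7692, 3.1923).
‖u_2‖ = 5.0038, so e_2 = (0.6841, -0.3536, 0.6380).
e_1·w_3 = 0.5883·(-4) + 0.7845·3 + (-0.1961)·0 = 0.0000; e_2·w_3 = 0.6841·(-4) + (-0.3536)·3 + 0.6380·0 = -3.7971.
u_3 = w_3 + 0.0000·e_1 + 3.7971·e_2 = (-1.4025, 1.6575, 2.4224).

u_3 = (-1.4025, 1.6575, 2.4224)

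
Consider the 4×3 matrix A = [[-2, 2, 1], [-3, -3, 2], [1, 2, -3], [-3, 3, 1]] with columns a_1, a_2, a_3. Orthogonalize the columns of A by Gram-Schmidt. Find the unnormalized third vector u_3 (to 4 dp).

a_1 = (-2, -3, 1, -3); ‖a_1‖ = 4.7958, so q_1 = (-0.4170, -0.6255, 0.2085, -0.6255).
q_1·a_2 = (-0.4170)·2 + (-0.6255)·(-3) + 0.2085·2 + (-0.6255)·3 = -0.4170.
u_2 = a_2 + 0.4170·q_1 = (1.8261, -3.2609, 2.0870, 2.7391).
‖u_2‖ = 5.0819, so q_2 = (0.3593, -0.6417, 0.4107, 0.5390).
q_1·a_3 = (-0.4170)·1 + (-0.6255)·2 + 0.2085·(-3) + (-0.6255)·1 = -2.9192; q_2·a_3 = 0.3593·1 + (-0.6417)·2 + 0.4107·(-3) + 0.5390·1 = -1.6170.
u_3 = a_3 + 2.9192·q_1 + 1.6170·q_2 = (0.3636, -0.8636, -1.7273, 0.0455).

u_3 = (0.3636, -0.8636, -1.7273, 0.0455)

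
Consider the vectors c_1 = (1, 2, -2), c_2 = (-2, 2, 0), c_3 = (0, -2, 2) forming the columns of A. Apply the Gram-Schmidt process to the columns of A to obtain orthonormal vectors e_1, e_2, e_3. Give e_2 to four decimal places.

e_2 = (-0.8085, 0.5659, 0.1617)

c_1 = (1, 2, -2); ‖c_1‖ = 3.0000, so e_1 = (0.3333, 0.6667, -0.6667).
e_1·c_2 = 0.3333·(-2) + 0.6667·2 + (-0.6667)·0 = 0.6667.
u_2 = c_2 − 0.6667·e_1 = (-2.2222, 1.5556, 0.4444).
‖u_2‖ = 2.7487, so e_2 = (-0.8085, 0.5659, 0.1617).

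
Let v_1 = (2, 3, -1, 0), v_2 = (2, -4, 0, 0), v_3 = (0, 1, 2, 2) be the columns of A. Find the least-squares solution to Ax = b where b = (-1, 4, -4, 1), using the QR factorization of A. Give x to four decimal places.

v_1 = (2, 3, -1, 0); ‖v_1‖ = 3.7417, so q_1 = (0.5345, 0.8018, -0.2673, 0.0000).
q_1·v_2 = 0.5345·2 + 0.8018·(-4) + (-0.2673)·0 + 0.0000·0 = -2.1381.
u_2 = v_2 + 2.1381·q_1 = (3.1429, -2.2857, -0.5714, 0.0000).
‖u_2‖ = 3.9279, so q_2 = (0.8001, -0.5819, -0.1455, 0.0000).
q_1·v_3 = 0.5345·0 + 0.8018·1 + (-0.2673)·2 + 0.0000·2 = 0.2673; q_2·v_3 = 0.8001·0 + (-0.5819)·1 + (-0.1455)·2 + 0.0000·2 = -0.8729.
u_3 = v_3 − 0.2673·q_1 + 0.8729·q_2 = (0.5556, 0.2778, 1.9444, 2.0000).
‖u_3‖ = 2.8577, so q_3 = (0.1944, 0.0972, 0.6804, 0.6999).
Qᵀb = (3.7417, -2.5459, -1.8274).
Back-substitute: x_3 = -1.8274/2.8577 = -0.6395.
x_2 = (-2.5459 + 0.8729·(-0.6395))/3.9279 = -0.7902.
x_1 = (3.7417 + 2.1381·(-0.7902) − 0.2673·(-0.6395))/3.7417 = 0.5941.

x = (0.5941, -0.7902, -0.6395)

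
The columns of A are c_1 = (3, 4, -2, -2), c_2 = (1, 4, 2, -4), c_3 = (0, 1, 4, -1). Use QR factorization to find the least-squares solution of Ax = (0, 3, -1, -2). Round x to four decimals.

x = (-0.0863, 0.8451, -0.7052)

c_1 = (3, 4, -2, -2); ‖c_1‖ = 5.7446, so q_1 = (0.5222, 0.6963, -0.3482, -0.3482).
q_1·c_2 = 0.5222·1 + 0.6963·4 + (-0.3482)·2 + (-0.3482)·(-4) = 4.0038.
u_2 = c_2 − 4.0038·q_1 = (-1.0909, 1.2121, 3.3939, -2.6061).
‖u_2‖ = 4.5793, so q_2 = (-0.2382, 0.2647, 0.7412, -0.5691).
q_1·c_3 = 0.5222·0 + 0.6963·1 + (-0.3482)·4 + (-0.3482)·(-1) = -0.3482; q_2·c_3 = (-0.2382)·0 + 0.2647·1 + 0.7412·4 + (-0.5691)·(-1) = 3.7984.
u_3 = c_3 + 0.3482·q_1 − 3.7984·q_2 = (1.0867, 0.2370, 1.0636, 1.0405).
‖u_3‖ = 1.8577, so q_3 = (0.5850, 0.1276, 0.5725, 0.5601).
Qᵀb = (3.1334, 1.1911, -1.3100).
Back-substitute: x_3 = -1.3100/1.8577 = -0.7052.
x_2 = (1.1911 − 3.7984·(-0.7052))/4.5793 = 0.8451.
x_1 = (3.1334 − 4.0038·0.8451 + 0.3482·(-0.7052))/5.7446 = -0.0863.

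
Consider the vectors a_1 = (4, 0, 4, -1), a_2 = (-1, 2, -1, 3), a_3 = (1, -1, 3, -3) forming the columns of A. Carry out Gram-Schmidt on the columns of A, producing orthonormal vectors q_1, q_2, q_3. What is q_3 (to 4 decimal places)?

q_1 = a_1/‖a_1‖ = (4, 0, 4, -1)/5.7446 = (0.6963, 0.0000, 0.6963, -0.1741).
r_{12} = q_1·a_2 = -1.9149.
u_2 = a_2 + 1.9149·q_1 = (0.3333, 2.0000, 0.3333, 2.6667).
‖u_2‖ = 3.3665, so q_2 = (0.0990, 0.5941, 0.0990, 0.7921).
r_{13} = q_1·a_3 = 3.3075; r_{23} = q_2·a_3 = -2.5744.
u_3 = a_3 − 3.3075·q_1 + 2.5744·q_2 = (-1.0481, 0.5294, 0.9519, -0.3850).
‖u_3‖ = 1.5599, so q_3 = (-0.6719, 0.3394, 0.6102, -0.2468).

q_3 = (-0.6719, 0.3394, 0.6102, -0.2468)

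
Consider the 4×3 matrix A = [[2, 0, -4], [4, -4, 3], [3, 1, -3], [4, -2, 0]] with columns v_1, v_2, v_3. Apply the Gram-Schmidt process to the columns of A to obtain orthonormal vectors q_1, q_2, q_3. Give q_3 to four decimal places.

v_1 = (2, 4, 3, 4); ‖v_1‖ = 6.7082, so q_1 = (0.2981, 0.5963, 0.4472, 0.5963).
q_1·v_2 = 0.2981·0 + 0.5963·(-4) + 0.4472·1 + 0.5963·(-2) = -3.1305.
u_2 = v_2 + 3.1305·q_1 = (0.9333, -2.1333, 2.4000, -0.1333).
‖u_2‖ = 3.3466, so q_2 = (0.2789, -0.6375, 0.7171, -0.0398).
q_1·v_3 = 0.2981·(-4) + 0.5963·3 + 0.4472·(-3) + 0.5963·0 = -0.7454; q_2·v_3 = 0.2789·(-4) + (-0.6375)·3 + 0.7171·(-3) + (-0.0398)·0 = -5.1793.
u_3 = v_3 + 0.7454·q_1 + 5.1793·q_2 = (-2.3333, 0.1429, 1.0476, 0.2381).
‖u_3‖ = 2.5728, so q_3 = (-0.9069, 0.0555, 0.4072, 0.0925).

q_3 = (-0.9069, 0.0555, 0.4072, 0.0925)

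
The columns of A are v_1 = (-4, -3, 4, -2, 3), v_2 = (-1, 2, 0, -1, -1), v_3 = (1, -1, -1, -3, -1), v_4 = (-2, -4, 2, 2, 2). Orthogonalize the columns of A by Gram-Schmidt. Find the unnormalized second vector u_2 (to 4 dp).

e_1 = v_1/‖v_1‖ = (-4, -3, 4, -2, 3)/7.3485 = (-0.5443, -0.4082, 0.5443, -0.2722, 0.4082).
r_{12} = e_1·v_2 = -0.4082.
u_2 = v_2 + 0.4082·e_1 = (-1.2222, 1.8333, 0.2222, -1.1111, -0.8333).

u_2 = (-1.2222, 1.8333, 0.2222, -1.1111, -0.8333)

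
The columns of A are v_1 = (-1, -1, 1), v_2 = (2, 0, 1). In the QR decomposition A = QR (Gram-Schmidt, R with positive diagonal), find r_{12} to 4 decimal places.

v_1 = (-1, -1, 1); ‖v_1‖ = 1.7321, so q_1 = (-0.5774, -0.5774, 0.5774).
r_{12} = q_1·v_2 = -0.5774.

r_{12} = -0.5774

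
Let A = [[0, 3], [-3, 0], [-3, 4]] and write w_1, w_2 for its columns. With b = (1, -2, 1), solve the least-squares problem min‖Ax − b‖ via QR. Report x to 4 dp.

x = (0.5196, 0.5294)

w_1 = (0, -3, -3); ‖w_1‖ = 4.2426, so e_1 = (0.0000, -0.7071, -0.7071).
e_1·w_2 = 0.0000·3 + (-0.7071)·0 + (-0.7071)·4 = -2.8284.
u_2 = w_2 + 2.8284·e_1 = (3.0000, -2.0000, 2.0000).
‖u_2‖ = 4.1231, so e_2 = (0.7276, -0.4851, 0.4851).
Qᵀb = (0.7071, 2.1828).
Back-substitute: x_2 = 2.1828/4.1231 = 0.5294.
x_1 = (0.7071 + 2.8284·0.5294)/4.2426 = 0.5196.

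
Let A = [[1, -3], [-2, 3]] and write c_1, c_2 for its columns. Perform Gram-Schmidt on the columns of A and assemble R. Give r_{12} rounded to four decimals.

r_{12} = -4.0249

c_1 = (1, -2); ‖c_1‖ = 2.2361, so q_1 = (0.4472, -0.8944).
r_{12} = q_1·c_2 = -4.0249.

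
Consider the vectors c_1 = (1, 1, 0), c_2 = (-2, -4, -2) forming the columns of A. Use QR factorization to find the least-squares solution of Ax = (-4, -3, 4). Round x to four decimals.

x = (-8.0000, -1.5000)

e_1 = c_1/‖c_1‖ = (1, 1, 0)/1.4142 = (0.7071, 0.7071, 0.0000).
r_{12} = e_1·c_2 = -4.2426.
u_2 = c_2 + 4.2426·e_1 = (1.0000, -1.0000, -2.0000).
‖u_2‖ = 2.4495, so e_2 = (0.4082, -0.4082, -0.8165).
Qᵀb = (-4.9497, -3.6742).
Back-substitute: x_2 = -3.6742/2.4495 = -1.5000.
x_1 = (-4.9497 + 4.2426·(-1.5000))/1.4142 = -8.0000.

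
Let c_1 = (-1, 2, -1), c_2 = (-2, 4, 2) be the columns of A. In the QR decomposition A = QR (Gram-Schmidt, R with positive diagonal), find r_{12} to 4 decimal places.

c_1 = (-1, 2, -1); ‖c_1‖ = 2.4495, so q_1 = (-0.4082, 0.8165, -0.4082).
r_{12} = q_1·c_2 = 3.2660.

r_{12} = 3.2660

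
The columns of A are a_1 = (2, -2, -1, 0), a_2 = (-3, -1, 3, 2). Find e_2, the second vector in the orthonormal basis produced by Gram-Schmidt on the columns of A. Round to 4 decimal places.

e_2 = (-0.3447, -0.6099, 0.5304, 0.4773)

e_1 = a_1/‖a_1‖ = (2, -2, -1, 0)/3.0000 = (0.6667, -0.6667, -0.3333, 0.0000).
r_{12} = e_1·a_2 = -2.3333.
u_2 = a_2 + 2.3333·e_1 = (-1.4444, -2.5556, 2.2222, 2.0000).
‖u_2‖ = 4.1899, so e_2 = (-0.3447, -0.6099, 0.5304, 0.4773).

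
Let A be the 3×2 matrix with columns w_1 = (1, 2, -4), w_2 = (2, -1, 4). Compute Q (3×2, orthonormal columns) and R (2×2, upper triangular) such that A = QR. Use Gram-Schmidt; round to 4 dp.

Q = [[0.2182, 0.9305], [0.4364, 0.1765], [-0.8729, 0.3209]], R = [[4.5826, -3.4915], [0.0000, 2.9681]]

w_1 = (1, 2, -4); ‖w_1‖ = 4.5826, so e_1 = (0.2182, 0.4364, -0.8729).
e_1·w_2 = 0.2182·2 + 0.4364·(-1) + (-0.8729)·4 = -3.4915.
u_2 = w_2 + 3.4915·e_1 = (2.7619, 0.5238, 0.9524).
‖u_2‖ = 2.9681, so e_2 = (0.9305, 0.1765, 0.3209).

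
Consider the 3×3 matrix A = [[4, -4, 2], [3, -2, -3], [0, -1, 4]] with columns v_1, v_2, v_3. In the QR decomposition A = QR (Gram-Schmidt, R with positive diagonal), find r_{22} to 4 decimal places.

r_{22} = 1.2806

v_1 = (4, 3, 0); ‖v_1‖ = 5.0000, so e_1 = (0.8000, 0.6000, 0.0000).
e_1·v_2 = 0.8000·(-4) + 0.6000·(-2) + 0.0000·(-1) = -4.4000.
u_2 = v_2 + 4.4000·e_1 = (-0.4800, 0.6400, -1.0000).
r_{22} = ‖u_2‖ = 1.2806.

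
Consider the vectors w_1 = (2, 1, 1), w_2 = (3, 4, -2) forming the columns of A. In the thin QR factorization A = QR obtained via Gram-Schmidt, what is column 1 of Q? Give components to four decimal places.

w_1 = (2, 1, 1); ‖w_1‖ = 2.4495, so q_1 = (0.8165, 0.4082, 0.4082).

q_1 = (0.8165, 0.4082, 0.4082)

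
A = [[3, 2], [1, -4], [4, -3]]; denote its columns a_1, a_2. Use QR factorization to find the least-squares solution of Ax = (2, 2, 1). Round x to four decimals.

x = (0.4251, -0.0948)

a_1 = (3, 1, 4); ‖a_1‖ = 5.0990, so e_1 = (0.5883, 0.1961, 0.7845).
e_1·a_2 = 0.5883·2 + 0.1961·(-4) + 0.7845·(-3) = -1.9612.
u_2 = a_2 + 1.9612·e_1 = (3.1538, -3.6154, -1.4615).
‖u_2‖ = 5.0154, so e_2 = (0.6288, -0.7209, -0.2914).
Qᵀb = (2.3534, -0.4755).
Back-substitute: x_2 = -0.4755/5.0154 = -0.0948.
x_1 = (2.3534 + 1.9612·(-0.0948))/5.0990 = 0.4251.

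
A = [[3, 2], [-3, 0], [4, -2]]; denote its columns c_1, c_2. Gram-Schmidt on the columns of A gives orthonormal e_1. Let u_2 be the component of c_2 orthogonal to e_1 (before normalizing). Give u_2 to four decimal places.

u_2 = (2.1765, -0.1765, -1.7647)

e_1 = c_1/‖c_1‖ = (3, -3, 4)/5.8310 = (0.5145, -0.5145, 0.6860).
r_{12} = e_1·c_2 = -0.3430.
u_2 = c_2 + 0.3430·e_1 = (2.1765, -0.1765, -1.7647).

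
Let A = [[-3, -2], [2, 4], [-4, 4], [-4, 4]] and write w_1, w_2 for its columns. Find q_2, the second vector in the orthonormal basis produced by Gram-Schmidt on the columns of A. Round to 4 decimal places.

w_1 = (-3, 2, -4, -4); ‖w_1‖ = 6.7082, so q_1 = (-0.4472, 0.2981, -0.5963, -0.5963).
q_1·w_2 = (-0.4472)·(-2) + 0.2981·4 + (-0.5963)·4 + (-0.5963)·4 = -2.6833.
u_2 = w_2 + 2.6833·q_1 = (-3.2000, 4.8000, 2.4000, 2.4000).
‖u_2‖ = 6.6933, so q_2 = (-0.4781, 0.7171, 0.3586, 0.3586).

q_2 = (-0.4781, 0.7171, 0.3586, 0.3586)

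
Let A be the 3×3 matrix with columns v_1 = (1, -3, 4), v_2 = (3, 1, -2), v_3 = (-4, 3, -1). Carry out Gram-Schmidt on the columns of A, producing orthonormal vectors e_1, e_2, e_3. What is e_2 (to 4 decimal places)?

e_2 = (0.9738, 0.0226, -0.2265)

v_1 = (1, -3, 4); ‖v_1‖ = 5.0990, so e_1 = (0.1961, -0.5883, 0.7845).
e_1·v_2 = 0.1961·3 + (-0.5883)·1 + 0.7845·(-2) = -1.5689.
u_2 = v_2 + 1.5689·e_1 = (3.3077, 0.0769, -0.7692).
‖u_2‖ = 3.3968, so e_2 = (0.9738, 0.0226, -0.2265).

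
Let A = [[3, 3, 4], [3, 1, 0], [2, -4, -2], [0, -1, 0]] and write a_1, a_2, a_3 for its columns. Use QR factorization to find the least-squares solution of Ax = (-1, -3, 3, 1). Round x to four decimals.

a_1 = (3, 3, 2, 0); ‖a_1‖ = 4.6904, so q_1 = (0.6396, 0.6396, 0.4264, 0.0000).
q_1·a_2 = 0.6396·3 + 0.6396·1 + 0.4264·(-4) + 0.0000·(-1) = 0.8528.
u_2 = a_2 − 0.8528·q_1 = (2.4545, 0.4545, -4.3636, -1.0000).
‖u_2‖ = 5.1257, so q_2 = (0.4789, 0.0887, -0.8513, -0.1951).
q_1·a_3 = 0.6396·4 + 0.6396·0 + 0.4264·(-2) + 0.0000·0 = 1.7056; q_2·a_3 = 0.4789·4 + 0.0887·0 + (-0.8513)·(-2) + (-0.1951)·0 = 3.6181.
u_3 = a_3 − 1.7056·q_1 − 3.6181·q_2 = (1.1765, -1.4118, 0.3529, 0.7059).
‖u_3‖ = 2.0000, so q_3 = (0.5882, -0.7059, 0.1765, 0.3529).
Qᵀb = (-1.2792, -3.4940, 2.4118).
Back-substitute: x_3 = 2.4118/2.0000 = 1.2059.
x_2 = (-3.4940 − 3.6181·1.2059)/5.1257 = -1.5329.
x_1 = (-1.2792 − 0.8528·(-1.5329) − 1.7056·1.2059)/4.6904 = -0.4325.

x = (-0.4325, -1.5329, 1.2059)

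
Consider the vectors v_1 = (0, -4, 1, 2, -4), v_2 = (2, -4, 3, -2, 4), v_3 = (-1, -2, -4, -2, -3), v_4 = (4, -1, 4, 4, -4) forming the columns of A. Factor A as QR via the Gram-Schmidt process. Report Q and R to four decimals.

Q = [[0.0000, 0.2858, -0.0861, 0.9145], [-0.6576, -0.5870, -0.3608, 0.2142], [0.1644, 0.4326, -0.6785, -0.0289], [0.3288, -0.2781, -0.6226, -0.1609], [-0.6576, 0.5561, -0.1201, -0.3018]], R = [[6.0828, -0.1644, 1.9728, 5.2608], [0.0000, 6.9981, -1.9542, 0.1236], [0.0000, 0.0000, 5.1273, -4.7075], [0.0000, 0.0000, 0.0000, 3.8921]]

q_1 = v_1/‖v_1‖ = (0, -4, 1, 2, -4)/6.0828 = (0.0000, -0.6576, 0.1644, 0.3288, -0.6576).
r_{12} = q_1·v_2 = -0.1644.
u_2 = v_2 + 0.1644·q_1 = (2.0000, -4.1081, 3.0270, -1.9459, 3.8919).
‖u_2‖ = 6.9981, so q_2 = (0.2858, -0.5870, 0.4326, -0.2781, 0.5561).
r_{13} = q_1·v_3 = 1.9728; r_{23} = q_2·v_3 = -1.9542.
u_3 = v_3 − 1.9728·q_1 + 1.9542·q_2 = (-0.4415, -1.8499, -3.4790, -3.1921, -0.6159).
‖u_3‖ = 5.1273, so q_3 = (-0.0861, -0.3608, -0.6785, -0.6226, -0.1201).
r_{14} = q_1·v_4 = 5.2608; r_{24} = q_2·v_4 = 0.1236; r_{34} = q_3·v_4 = -4.7075.
u_4 = v_4 − 5.2608·q_1 − 0.1236·q_2 + 4.7075·q_3 = (3.5593, 0.8336, -0.1125, -0.6261, -1.1747).
‖u_4‖ = 3.8921, so q_4 = (0.9145, 0.2142, -0.0289, -0.1609, -0.3018).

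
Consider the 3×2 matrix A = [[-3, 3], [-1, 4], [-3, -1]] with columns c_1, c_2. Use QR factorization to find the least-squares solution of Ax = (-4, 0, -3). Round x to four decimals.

x = (1.1574, 0.0990)

c_1 = (-3, -1, -3); ‖c_1‖ = 4.3589, so q_1 = (-0.6882, -0.2294, -0.6882).
q_1·c_2 = (-0.6882)·3 + (-0.2294)·4 + (-0.6882)·(-1) = -2.2942.
u_2 = c_2 + 2.2942·q_1 = (1.4211, 3.4737, -2.5789).
‖u_2‖ = 4.5538, so q_2 = (0.3121, 0.7628, -0.5663).
Qᵀb = (4.8177, 0.4508).
Back-substitute: x_2 = 0.4508/4.5538 = 0.0990.
x_1 = (4.8177 + 2.2942·0.0990)/4.3589 = 1.1574.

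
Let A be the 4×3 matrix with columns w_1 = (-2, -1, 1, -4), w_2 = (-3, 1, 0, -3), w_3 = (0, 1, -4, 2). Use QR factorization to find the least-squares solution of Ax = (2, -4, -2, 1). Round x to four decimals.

w_1 = (-2, -1, 1, -4); ‖w_1‖ = 4.6904, so q_1 = (-0.4264, -0.2132, 0.2132, -0.8528).
q_1·w_2 = (-0.4264)·(-3) + (-0.2132)·1 + 0.2132·0 + (-0.8528)·(-3) = 3.6244.
u_2 = w_2 − 3.6244·q_1 = (-1.4545, 1.7727, -0.7727, 0.0909).
‖u_2‖ = 2.4215, so q_2 = (-0.6007, 0.7321, -0.3191, 0.0375).
q_1·w_3 = (-0.4264)·0 + (-0.2132)·1 + 0.2132·(-4) + (-0.8528)·2 = -2.7716; q_2·w_3 = (-0.6007)·0 + 0.7321·1 + (-0.3191)·(-4) + 0.0375·2 = 2.0836.
u_3 = w_3 + 2.7716·q_1 − 2.0836·q_2 = (0.0698, -1.1163, -2.7442, -0.4419).
‖u_3‖ = 2.9961, so q_3 = (0.0233, -0.3726, -0.9159, -0.1475).
Qᵀb = (-1.2792, -3.4539, 3.2212).
Back-substitute: x_3 = 3.2212/2.9961 = 1.0751.
x_2 = (-3.4539 − 2.0836·1.0751)/2.4215 = -2.3515.
x_1 = (-1.2792 − 3.6244·(-2.3515) + 2.7716·1.0751)/4.6904 = 2.1796.

x = (2.1796, -2.3515, 1.0751)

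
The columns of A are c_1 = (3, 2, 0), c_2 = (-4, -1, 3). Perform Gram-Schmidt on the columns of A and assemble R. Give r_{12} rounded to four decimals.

c_1 = (3, 2, 0); ‖c_1‖ = 3.6056, so q_1 = (0.8321, 0.5547, 0.0000).
r_{12} = q_1·c_2 = -3.8829.

r_{12} = -3.8829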